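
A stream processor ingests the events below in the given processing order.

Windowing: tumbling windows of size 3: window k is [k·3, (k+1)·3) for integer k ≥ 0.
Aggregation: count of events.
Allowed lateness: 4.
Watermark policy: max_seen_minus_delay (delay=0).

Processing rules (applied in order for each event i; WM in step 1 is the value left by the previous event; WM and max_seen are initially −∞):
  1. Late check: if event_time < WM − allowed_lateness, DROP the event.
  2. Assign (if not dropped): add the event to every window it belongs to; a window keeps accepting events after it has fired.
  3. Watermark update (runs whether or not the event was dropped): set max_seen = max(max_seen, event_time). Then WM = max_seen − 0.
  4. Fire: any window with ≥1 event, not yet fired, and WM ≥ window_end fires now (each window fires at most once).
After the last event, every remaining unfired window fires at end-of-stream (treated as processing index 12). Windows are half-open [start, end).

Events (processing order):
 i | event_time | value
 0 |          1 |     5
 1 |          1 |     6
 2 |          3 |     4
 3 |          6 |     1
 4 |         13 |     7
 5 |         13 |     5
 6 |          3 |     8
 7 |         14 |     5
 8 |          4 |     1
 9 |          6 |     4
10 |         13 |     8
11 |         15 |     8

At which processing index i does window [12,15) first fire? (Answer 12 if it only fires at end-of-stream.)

i=0 t=1 v=5: → [0,3); WM=1
i=1 t=1 v=6: → [0,3); WM=1
i=2 t=3 v=4: → [3,6); WM=3; [0,3) fires=2
i=3 t=6 v=1: → [6,9); WM=6; [3,6) fires=1
i=4 t=13 v=7: → [12,15); WM=13; [6,9) fires=1
i=5 t=13 v=5: → [12,15); WM=13
i=6 t=3 v=8: DROP (t<13-4); WM=13
i=7 t=14 v=5: → [12,15); WM=14
i=8 t=4 v=1: DROP (t<14-4); WM=14
i=9 t=6 v=4: DROP (t<14-4); WM=14
i=10 t=13 v=8: → [12,15); WM=14
i=11 t=15 v=8: → [15,18); WM=15; [12,15) fires=4

11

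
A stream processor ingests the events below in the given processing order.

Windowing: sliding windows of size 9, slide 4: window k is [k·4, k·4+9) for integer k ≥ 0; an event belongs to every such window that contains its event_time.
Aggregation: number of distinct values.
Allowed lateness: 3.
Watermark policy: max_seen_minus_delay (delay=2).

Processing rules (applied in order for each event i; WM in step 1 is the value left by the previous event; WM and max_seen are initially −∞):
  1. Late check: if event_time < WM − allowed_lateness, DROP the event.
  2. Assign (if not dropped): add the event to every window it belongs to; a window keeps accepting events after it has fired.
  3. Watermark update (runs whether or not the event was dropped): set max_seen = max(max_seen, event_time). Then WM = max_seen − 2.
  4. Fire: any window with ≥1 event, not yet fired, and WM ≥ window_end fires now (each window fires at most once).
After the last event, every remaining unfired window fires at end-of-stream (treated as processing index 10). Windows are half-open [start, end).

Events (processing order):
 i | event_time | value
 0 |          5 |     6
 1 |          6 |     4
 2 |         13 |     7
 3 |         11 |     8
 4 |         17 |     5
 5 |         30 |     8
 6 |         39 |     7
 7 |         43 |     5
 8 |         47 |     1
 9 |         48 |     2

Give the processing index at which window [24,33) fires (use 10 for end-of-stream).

i=0 t=5 v=6: → [4,13),[0,9); WM=3
i=1 t=6 v=4: → [4,13),[0,9); WM=4
i=2 t=13 v=7: → [12,21),[8,17); WM=11; [0,9) fires=2
i=3 t=11 v=8: → [8,17),[4,13); WM=11
i=4 t=17 v=5: → [16,25),[12,21); WM=15; [4,13) fires=3
i=5 t=30 v=8: → [28,37),[24,33); WM=28; [8,17) fires=2 [12,21) fires=2 [16,25) fires=1
i=6 t=39 v=7: → [36,45),[32,41); WM=37; [24,33) fires=1 [28,37) fires=1
i=7 t=43 v=5: → [40,49),[36,45); WM=41; [32,41) fires=1
i=8 t=47 v=1: → [44,53),[40,49); WM=45; [36,45) fires=2
i=9 t=48 v=2: → [48,57),[44,53),[40,49); WM=46

6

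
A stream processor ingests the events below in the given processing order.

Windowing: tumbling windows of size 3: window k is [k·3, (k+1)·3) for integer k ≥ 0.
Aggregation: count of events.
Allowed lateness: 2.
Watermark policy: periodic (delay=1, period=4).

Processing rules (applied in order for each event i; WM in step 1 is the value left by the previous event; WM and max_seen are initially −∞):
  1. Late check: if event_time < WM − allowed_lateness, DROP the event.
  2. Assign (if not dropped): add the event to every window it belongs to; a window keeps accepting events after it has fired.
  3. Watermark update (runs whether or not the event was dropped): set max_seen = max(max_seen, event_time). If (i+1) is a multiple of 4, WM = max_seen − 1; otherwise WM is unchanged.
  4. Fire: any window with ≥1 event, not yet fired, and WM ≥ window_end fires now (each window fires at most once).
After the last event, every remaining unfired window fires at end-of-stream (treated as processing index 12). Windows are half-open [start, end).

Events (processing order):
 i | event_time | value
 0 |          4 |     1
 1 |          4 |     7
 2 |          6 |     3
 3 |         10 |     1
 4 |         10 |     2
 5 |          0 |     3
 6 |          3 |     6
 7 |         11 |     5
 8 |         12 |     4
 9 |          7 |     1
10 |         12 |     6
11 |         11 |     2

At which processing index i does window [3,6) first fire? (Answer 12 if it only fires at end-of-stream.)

3

i=0 t=4 v=1: → [3,6); WM=−∞
i=1 t=4 v=7: → [3,6); WM=−∞
i=2 t=6 v=3: → [6,9); WM=−∞
i=3 t=10 v=1: → [9,12); WM=9; [3,6) fires=2 [6,9) fires=1
i=4 t=10 v=2: → [9,12); WM=9
i=5 t=0 v=3: DROP (t<9-2); WM=9
i=6 t=3 v=6: DROP (t<9-2); WM=9
i=7 t=11 v=5: → [9,12); WM=10
i=8 t=12 v=4: → [12,15); WM=10
i=9 t=7 v=1: DROP (t<10-2); WM=10
i=10 t=12 v=6: → [12,15); WM=10
i=11 t=11 v=2: → [9,12); WM=11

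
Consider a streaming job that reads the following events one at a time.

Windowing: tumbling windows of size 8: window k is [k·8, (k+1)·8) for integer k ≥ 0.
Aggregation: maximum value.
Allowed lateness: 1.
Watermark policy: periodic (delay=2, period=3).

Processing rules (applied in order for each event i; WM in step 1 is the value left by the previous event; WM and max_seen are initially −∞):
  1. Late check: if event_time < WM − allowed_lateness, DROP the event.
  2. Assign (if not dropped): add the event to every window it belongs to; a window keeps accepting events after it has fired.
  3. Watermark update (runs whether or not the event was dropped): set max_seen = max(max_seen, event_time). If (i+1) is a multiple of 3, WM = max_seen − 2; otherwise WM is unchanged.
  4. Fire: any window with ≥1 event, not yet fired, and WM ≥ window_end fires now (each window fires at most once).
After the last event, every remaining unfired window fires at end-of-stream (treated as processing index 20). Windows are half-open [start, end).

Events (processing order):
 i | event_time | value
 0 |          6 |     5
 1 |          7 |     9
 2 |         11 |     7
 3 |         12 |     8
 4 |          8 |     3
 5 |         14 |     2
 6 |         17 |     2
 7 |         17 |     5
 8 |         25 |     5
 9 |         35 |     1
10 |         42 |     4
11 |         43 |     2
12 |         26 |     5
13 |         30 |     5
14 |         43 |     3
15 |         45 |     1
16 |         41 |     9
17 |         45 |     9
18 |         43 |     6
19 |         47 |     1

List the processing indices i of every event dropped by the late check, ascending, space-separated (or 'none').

12 13

i=0 t=6 v=5: → [0,8); WM=−∞
i=1 t=7 v=9: → [0,8); WM=−∞
i=2 t=11 v=7: → [8,16); WM=9; [0,8) fires=9
i=3 t=12 v=8: → [8,16); WM=9
i=4 t=8 v=3: → [8,16); WM=9
i=5 t=14 v=2: → [8,16); WM=12
i=6 t=17 v=2: → [16,24); WM=12
i=7 t=17 v=5: → [16,24); WM=12
i=8 t=25 v=5: → [24,32); WM=23; [8,16) fires=8
i=9 t=35 v=1: → [32,40); WM=23
i=10 t=42 v=4: → [40,48); WM=23
i=11 t=43 v=2: → [40,48); WM=41; [16,24) fires=5 [24,32) fires=5 [32,40) fires=1
i=12 t=26 v=5: DROP (t<41-1); WM=41
i=13 t=30 v=5: DROP (t<41-1); WM=41
i=14 t=43 v=3: → [40,48); WM=41
i=15 t=45 v=1: → [40,48); WM=41
i=16 t=41 v=9: → [40,48); WM=41
i=17 t=45 v=9: → [40,48); WM=43
i=18 t=43 v=6: → [40,48); WM=43
i=19 t=47 v=1: → [40,48); WM=43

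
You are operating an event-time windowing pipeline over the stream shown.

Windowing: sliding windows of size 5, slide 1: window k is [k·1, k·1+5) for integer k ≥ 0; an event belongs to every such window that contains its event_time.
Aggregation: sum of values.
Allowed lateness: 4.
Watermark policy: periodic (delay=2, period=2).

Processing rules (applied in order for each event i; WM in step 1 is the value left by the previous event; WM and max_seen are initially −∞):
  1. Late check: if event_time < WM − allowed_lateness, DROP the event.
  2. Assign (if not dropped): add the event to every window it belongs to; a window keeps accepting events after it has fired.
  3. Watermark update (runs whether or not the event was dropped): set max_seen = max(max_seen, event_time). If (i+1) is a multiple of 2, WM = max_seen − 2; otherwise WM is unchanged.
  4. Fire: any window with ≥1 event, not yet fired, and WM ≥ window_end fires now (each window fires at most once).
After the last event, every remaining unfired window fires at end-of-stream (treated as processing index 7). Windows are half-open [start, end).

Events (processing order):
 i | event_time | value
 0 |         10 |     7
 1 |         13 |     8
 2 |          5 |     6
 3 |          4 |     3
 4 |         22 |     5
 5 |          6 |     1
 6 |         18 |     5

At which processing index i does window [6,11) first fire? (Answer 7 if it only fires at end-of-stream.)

1

i=0 t=10 v=7: → [10,15),[9,14),[8,13),[7,12),[6,11); WM=−∞
i=1 t=13 v=8: → [13,18),[12,17),[11,16),[10,15),[9,14); WM=11; [6,11) fires=7
i=2 t=5 v=6: DROP (t<11-4); WM=11
i=3 t=4 v=3: DROP (t<11-4); WM=11
i=4 t=22 v=5: → [22,27),[21,26),[20,25),[19,24),[18,23); WM=11
i=5 t=6 v=1: DROP (t<11-4); WM=20; [7,12) fires=7 [8,13) fires=7 [9,14) fires=15 [10,15) fires=15 [11,16) fires=8 [12,17) fires=8 [13,18) fires=8
i=6 t=18 v=5: → [18,23),[17,22),[16,21),[15,20),[14,19); WM=20; [14,19) fires=5 [15,20) fires=5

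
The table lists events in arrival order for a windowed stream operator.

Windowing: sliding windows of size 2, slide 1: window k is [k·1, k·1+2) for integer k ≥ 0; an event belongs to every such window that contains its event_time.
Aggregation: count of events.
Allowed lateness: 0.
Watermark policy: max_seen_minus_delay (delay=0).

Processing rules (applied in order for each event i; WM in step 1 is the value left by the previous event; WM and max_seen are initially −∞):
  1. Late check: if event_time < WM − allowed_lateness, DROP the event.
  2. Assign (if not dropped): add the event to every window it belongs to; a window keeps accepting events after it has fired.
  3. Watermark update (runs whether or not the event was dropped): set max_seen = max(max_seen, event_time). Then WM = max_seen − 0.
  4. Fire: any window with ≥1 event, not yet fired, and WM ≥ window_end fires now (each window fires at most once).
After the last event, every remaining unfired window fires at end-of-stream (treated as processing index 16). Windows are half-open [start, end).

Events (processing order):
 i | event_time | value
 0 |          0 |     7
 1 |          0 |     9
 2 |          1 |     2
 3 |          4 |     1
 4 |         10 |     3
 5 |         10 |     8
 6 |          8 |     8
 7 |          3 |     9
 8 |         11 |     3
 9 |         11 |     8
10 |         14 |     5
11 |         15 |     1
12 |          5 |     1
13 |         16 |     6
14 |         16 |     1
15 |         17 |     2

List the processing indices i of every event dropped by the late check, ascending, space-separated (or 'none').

i=0 t=0 v=7: → [0,2); WM=0
i=1 t=0 v=9: → [0,2); WM=0
i=2 t=1 v=2: → [1,3),[0,2); WM=1
i=3 t=4 v=1: → [4,6),[3,5); WM=4; [0,2) fires=3 [1,3) fires=1
i=4 t=10 v=3: → [10,12),[9,11); WM=10; [3,5) fires=1 [4,6) fires=1
i=5 t=10 v=8: → [10,12),[9,11); WM=10
i=6 t=8 v=8: DROP (t<10-0); WM=10
i=7 t=3 v=9: DROP (t<10-0); WM=10
i=8 t=11 v=3: → [11,13),[10,12); WM=11; [9,11) fires=2
i=9 t=11 v=8: → [11,13),[10,12); WM=11
i=10 t=14 v=5: → [14,16),[13,15); WM=14; [10,12) fires=4 [11,13) fires=2
i=11 t=15 v=1: → [15,17),[14,16); WM=15; [13,15) fires=1
i=12 t=5 v=1: DROP (t<15-0); WM=15
i=13 t=16 v=6: → [16,18),[15,17); WM=16; [14,16) fires=2
i=14 t=16 v=1: → [16,18),[15,17); WM=16
i=15 t=17 v=2: → [17,19),[16,18); WM=17; [15,17) fires=3

6 7 12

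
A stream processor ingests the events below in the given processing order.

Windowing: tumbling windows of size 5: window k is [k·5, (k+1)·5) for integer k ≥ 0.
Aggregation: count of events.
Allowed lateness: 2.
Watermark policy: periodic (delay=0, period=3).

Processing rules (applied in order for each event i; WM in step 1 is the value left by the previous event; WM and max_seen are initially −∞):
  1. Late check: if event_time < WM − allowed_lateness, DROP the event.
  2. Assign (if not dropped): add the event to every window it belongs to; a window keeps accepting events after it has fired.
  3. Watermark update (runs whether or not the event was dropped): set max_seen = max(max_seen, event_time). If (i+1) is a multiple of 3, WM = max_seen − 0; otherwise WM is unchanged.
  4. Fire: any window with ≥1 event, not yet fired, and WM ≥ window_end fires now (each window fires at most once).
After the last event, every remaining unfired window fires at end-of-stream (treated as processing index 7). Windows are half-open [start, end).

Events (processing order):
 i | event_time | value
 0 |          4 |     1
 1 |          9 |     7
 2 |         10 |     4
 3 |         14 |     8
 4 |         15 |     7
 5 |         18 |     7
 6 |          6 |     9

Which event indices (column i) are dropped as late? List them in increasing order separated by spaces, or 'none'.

i=0 t=4 v=1: → [0,5); WM=−∞
i=1 t=9 v=7: → [5,10); WM=−∞
i=2 t=10 v=4: → [10,15); WM=10; [0,5) fires=1 [5,10) fires=1
i=3 t=14 v=8: → [10,15); WM=10
i=4 t=15 v=7: → [15,20); WM=10
i=5 t=18 v=7: → [15,20); WM=18; [10,15) fires=2
i=6 t=6 v=9: DROP (t<18-2); WM=18

6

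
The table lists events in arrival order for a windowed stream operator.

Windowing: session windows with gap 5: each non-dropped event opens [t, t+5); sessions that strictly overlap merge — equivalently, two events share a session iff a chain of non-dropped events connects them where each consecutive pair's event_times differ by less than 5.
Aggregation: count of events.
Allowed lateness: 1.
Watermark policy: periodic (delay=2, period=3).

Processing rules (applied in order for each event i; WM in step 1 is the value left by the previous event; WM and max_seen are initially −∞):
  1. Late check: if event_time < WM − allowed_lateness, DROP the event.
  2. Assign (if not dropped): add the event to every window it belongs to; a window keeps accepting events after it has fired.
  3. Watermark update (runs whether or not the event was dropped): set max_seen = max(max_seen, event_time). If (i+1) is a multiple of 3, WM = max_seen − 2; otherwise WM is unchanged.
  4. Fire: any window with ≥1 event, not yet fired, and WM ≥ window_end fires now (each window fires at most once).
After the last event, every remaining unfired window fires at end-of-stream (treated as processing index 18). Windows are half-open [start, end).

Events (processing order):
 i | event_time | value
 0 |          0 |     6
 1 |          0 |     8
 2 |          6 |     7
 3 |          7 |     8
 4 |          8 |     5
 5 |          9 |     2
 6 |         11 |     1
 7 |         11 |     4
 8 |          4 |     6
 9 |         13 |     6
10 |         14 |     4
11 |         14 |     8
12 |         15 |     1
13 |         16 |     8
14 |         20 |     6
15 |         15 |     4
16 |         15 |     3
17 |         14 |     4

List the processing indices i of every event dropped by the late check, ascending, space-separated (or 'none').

i=0 t=0 v=6: → [0,5); WM=−∞
i=1 t=0 v=8: → [0,5); WM=−∞
i=2 t=6 v=7: → [6,11); WM=4
i=3 t=7 v=8: → [6,12); WM=4
i=4 t=8 v=5: → [6,13); WM=4
i=5 t=9 v=2: → [6,14); WM=7
i=6 t=11 v=1: → [6,16); WM=7
i=7 t=11 v=4: → [6,16); WM=7
i=8 t=4 v=6: DROP (t<7-1); WM=9
i=9 t=13 v=6: → [6,18); WM=9
i=10 t=14 v=4: → [6,19); WM=9
i=11 t=14 v=8: → [6,19); WM=12
i=12 t=15 v=1: → [6,20); WM=12
i=13 t=16 v=8: → [6,21); WM=12
i=14 t=20 v=6: → [6,25); WM=18
i=15 t=15 v=4: DROP (t<18-1); WM=18
i=16 t=15 v=3: DROP (t<18-1); WM=18
i=17 t=14 v=4: DROP (t<18-1); WM=18

8 15 16 17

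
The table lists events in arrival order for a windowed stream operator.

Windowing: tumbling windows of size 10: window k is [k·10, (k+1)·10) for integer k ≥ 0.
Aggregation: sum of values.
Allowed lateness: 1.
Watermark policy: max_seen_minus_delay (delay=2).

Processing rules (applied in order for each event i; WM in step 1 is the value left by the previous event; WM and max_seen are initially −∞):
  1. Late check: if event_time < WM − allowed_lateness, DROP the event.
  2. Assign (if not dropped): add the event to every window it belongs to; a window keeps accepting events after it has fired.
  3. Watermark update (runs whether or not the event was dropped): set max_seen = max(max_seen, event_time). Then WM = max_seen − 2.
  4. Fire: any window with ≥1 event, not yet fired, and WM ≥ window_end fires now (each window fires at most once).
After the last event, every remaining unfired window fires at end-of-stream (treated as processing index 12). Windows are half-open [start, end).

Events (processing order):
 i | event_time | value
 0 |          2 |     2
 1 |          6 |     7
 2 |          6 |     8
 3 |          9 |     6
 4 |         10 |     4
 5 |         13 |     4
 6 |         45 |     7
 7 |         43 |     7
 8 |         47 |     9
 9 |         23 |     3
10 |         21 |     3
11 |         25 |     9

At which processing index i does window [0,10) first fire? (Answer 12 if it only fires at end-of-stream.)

i=0 t=2 v=2: → [0,10); WM=0
i=1 t=6 v=7: → [0,10); WM=4
i=2 t=6 v=8: → [0,10); WM=4
i=3 t=9 v=6: → [0,10); WM=7
i=4 t=10 v=4: → [10,20); WM=8
i=5 t=13 v=4: → [10,20); WM=11; [0,10) fires=23
i=6 t=45 v=7: → [40,50); WM=43; [10,20) fires=8
i=7 t=43 v=7: → [40,50); WM=43
i=8 t=47 v=9: → [40,50); WM=45
i=9 t=23 v=3: DROP (t<45-1); WM=45
i=10 t=21 v=3: DROP (t<45-1); WM=45
i=11 t=25 v=9: DROP (t<45-1); WM=45

5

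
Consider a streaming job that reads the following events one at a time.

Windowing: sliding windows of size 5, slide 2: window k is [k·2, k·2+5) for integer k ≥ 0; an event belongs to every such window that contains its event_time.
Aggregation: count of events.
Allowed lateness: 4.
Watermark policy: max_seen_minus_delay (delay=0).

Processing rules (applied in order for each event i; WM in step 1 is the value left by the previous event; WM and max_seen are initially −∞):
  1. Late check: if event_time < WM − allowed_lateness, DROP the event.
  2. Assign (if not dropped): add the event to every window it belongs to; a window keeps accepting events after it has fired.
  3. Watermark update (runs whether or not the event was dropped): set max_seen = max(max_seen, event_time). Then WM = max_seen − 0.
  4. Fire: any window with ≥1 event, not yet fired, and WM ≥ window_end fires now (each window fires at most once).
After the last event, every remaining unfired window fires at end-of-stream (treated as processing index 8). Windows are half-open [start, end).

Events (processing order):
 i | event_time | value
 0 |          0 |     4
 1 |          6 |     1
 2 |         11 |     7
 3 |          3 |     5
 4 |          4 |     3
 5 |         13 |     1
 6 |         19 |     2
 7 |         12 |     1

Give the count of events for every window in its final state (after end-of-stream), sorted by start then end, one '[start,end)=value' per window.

[0,5)=1 [2,7)=1 [4,9)=1 [6,11)=1 [8,13)=1 [10,15)=2 [12,17)=1 [16,21)=1 [18,23)=1

i=0 t=0 v=4: → [0,5); WM=0
i=1 t=6 v=1: → [6,11),[4,9),[2,7); WM=6; [0,5) fires=1
i=2 t=11 v=7: → [10,15),[8,13); WM=11; [2,7) fires=1 [4,9) fires=1 [6,11) fires=1
i=3 t=3 v=5: DROP (t<11-4); WM=11
i=4 t=4 v=3: DROP (t<11-4); WM=11
i=5 t=13 v=1: → [12,17),[10,15); WM=13; [8,13) fires=1
i=6 t=19 v=2: → [18,23),[16,21); WM=19; [10,15) fires=2 [12,17) fires=1
i=7 t=12 v=1: DROP (t<19-4); WM=19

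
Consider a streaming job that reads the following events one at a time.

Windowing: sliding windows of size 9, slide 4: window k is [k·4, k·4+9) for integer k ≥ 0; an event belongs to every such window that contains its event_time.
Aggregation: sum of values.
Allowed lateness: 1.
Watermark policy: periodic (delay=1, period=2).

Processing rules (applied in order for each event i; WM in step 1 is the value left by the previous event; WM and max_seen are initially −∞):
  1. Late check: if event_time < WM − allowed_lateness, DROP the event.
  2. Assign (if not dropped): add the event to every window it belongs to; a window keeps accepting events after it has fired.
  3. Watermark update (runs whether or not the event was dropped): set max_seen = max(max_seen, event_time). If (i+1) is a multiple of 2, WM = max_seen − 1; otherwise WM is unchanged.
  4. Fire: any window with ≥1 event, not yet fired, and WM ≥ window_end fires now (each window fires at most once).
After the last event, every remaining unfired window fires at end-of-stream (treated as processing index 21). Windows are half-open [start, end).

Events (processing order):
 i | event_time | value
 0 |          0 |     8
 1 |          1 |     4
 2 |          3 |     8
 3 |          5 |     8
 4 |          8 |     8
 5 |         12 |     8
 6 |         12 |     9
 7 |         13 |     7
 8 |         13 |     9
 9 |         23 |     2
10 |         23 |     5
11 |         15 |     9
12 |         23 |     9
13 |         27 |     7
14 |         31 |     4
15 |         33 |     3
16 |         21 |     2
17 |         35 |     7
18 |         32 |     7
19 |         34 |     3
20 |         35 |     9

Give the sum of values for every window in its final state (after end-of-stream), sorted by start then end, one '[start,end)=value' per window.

i=0 t=0 v=8: → [0,9); WM=−∞
i=1 t=1 v=4: → [0,9); WM=0
i=2 t=3 v=8: → [0,9); WM=0
i=3 t=5 v=8: → [4,13),[0,9); WM=4
i=4 t=8 v=8: → [8,17),[4,13),[0,9); WM=4
i=5 t=12 v=8: → [12,21),[8,17),[4,13); WM=11; [0,9) fires=36
i=6 t=12 v=9: → [12,21),[8,17),[4,13); WM=11
i=7 t=13 v=7: → [12,21),[8,17); WM=12
i=8 t=13 v=9: → [12,21),[8,17); WM=12
i=9 t=23 v=2: → [20,29),[16,25); WM=22; [4,13) fires=33 [8,17) fires=41 [12,21) fires=33
i=10 t=23 v=5: → [20,29),[16,25); WM=22
i=11 t=15 v=9: DROP (t<22-1); WM=22
i=12 t=23 v=9: → [20,29),[16,25); WM=22
i=13 t=27 v=7: → [24,33),[20,29); WM=26; [16,25) fires=16
i=14 t=31 v=4: → [28,37),[24,33); WM=26
i=15 t=33 v=3: → [32,41),[28,37); WM=32; [20,29) fires=23
i=16 t=21 v=2: DROP (t<32-1); WM=32
i=17 t=35 v=7: → [32,41),[28,37); WM=34; [24,33) fires=11
i=18 t=32 v=7: DROP (t<34-1); WM=34
i=19 t=34 v=3: → [32,41),[28,37); WM=34
i=20 t=35 v=9: → [32,41),[28,37); WM=34

[0,9)=36 [4,13)=33 [8,17)=41 [12,21)=33 [16,25)=16 [20,29)=23 [24,33)=11 [28,37)=26 [32,41)=22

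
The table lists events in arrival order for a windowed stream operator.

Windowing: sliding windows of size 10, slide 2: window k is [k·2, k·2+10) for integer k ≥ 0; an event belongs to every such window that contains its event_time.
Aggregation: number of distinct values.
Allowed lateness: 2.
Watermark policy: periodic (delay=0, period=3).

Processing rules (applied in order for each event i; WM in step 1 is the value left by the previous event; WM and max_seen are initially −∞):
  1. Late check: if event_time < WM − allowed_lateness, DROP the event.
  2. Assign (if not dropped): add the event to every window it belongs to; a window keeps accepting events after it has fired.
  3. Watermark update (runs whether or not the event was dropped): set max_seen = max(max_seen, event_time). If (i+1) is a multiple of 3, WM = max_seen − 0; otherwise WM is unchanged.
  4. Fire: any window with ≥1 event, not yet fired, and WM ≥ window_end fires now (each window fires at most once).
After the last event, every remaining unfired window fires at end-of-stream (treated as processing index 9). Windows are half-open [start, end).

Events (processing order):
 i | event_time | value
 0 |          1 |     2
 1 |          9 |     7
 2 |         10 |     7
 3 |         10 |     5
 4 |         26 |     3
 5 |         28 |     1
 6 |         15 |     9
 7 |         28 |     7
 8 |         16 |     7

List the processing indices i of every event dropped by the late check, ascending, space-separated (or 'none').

i=0 t=1 v=2: → [0,10); WM=−∞
i=1 t=9 v=7: → [8,18),[6,16),[4,14),[2,12),[0,10); WM=−∞
i=2 t=10 v=7: → [10,20),[8,18),[6,16),[4,14),[2,12); WM=10; [0,10) fires=2
i=3 t=10 v=5: → [10,20),[8,18),[6,16),[4,14),[2,12); WM=10
i=4 t=26 v=3: → [26,36),[24,34),[22,32),[20,30),[18,28); WM=10
i=5 t=28 v=1: → [28,38),[26,36),[24,34),[22,32),[20,30); WM=28; [2,12) fires=2 [4,14) fires=2 [6,16) fires=2 [8,18) fires=2 [10,20) fires=2 [18,28) fires=1
i=6 t=15 v=9: DROP (t<28-2); WM=28
i=7 t=28 v=7: → [28,38),[26,36),[24,34),[22,32),[20,30); WM=28
i=8 t=16 v=7: DROP (t<28-2); WM=28

6 8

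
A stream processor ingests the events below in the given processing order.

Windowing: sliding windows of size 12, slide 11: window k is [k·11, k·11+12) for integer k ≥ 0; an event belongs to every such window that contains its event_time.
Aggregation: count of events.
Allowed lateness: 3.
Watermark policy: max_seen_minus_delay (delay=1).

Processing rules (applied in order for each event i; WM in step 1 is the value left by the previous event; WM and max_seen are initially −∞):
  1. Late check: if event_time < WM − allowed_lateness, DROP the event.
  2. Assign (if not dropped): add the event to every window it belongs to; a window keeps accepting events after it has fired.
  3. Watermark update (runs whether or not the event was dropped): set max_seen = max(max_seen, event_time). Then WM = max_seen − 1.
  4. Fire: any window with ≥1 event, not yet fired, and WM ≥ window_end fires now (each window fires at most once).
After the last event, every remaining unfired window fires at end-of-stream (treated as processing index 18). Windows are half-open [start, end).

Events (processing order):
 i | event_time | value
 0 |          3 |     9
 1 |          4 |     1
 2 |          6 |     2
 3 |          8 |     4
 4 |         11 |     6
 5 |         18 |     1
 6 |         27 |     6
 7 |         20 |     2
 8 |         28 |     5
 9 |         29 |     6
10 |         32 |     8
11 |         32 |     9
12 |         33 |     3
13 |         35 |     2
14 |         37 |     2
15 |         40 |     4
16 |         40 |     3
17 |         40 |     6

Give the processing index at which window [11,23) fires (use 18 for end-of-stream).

6

i=0 t=3 v=9: → [0,12); WM=2
i=1 t=4 v=1: → [0,12); WM=3
i=2 t=6 v=2: → [0,12); WM=5
i=3 t=8 v=4: → [0,12); WM=7
i=4 t=11 v=6: → [11,23),[0,12); WM=10
i=5 t=18 v=1: → [11,23); WM=17; [0,12) fires=5
i=6 t=27 v=6: → [22,34); WM=26; [11,23) fires=2
i=7 t=20 v=2: DROP (t<26-3); WM=26
i=8 t=28 v=5: → [22,34); WM=27
i=9 t=29 v=6: → [22,34); WM=28
i=10 t=32 v=8: → [22,34); WM=31
i=11 t=32 v=9: → [22,34); WM=31
i=12 t=33 v=3: → [33,45),[22,34); WM=32
i=13 t=35 v=2: → [33,45); WM=34; [22,34) fires=6
i=14 t=37 v=2: → [33,45); WM=36
i=15 t=40 v=4: → [33,45); WM=39
i=16 t=40 v=3: → [33,45); WM=39
i=17 t=40 v=6: → [33,45); WM=39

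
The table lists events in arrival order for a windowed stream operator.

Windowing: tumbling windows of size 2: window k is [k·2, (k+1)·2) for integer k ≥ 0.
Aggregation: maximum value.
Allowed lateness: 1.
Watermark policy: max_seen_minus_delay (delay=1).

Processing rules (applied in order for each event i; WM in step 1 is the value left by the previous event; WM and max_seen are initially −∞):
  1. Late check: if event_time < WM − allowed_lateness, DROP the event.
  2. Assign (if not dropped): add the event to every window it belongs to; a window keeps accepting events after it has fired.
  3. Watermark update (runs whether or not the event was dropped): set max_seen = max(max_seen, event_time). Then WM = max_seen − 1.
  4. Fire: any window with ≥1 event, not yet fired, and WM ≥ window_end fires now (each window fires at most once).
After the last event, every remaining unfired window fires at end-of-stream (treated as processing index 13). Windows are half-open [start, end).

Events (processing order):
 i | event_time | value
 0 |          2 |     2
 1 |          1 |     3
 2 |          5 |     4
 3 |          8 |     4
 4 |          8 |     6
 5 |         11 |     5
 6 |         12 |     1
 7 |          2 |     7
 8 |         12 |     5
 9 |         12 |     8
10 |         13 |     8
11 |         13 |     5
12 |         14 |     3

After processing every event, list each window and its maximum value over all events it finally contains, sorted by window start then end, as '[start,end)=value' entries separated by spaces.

[0,2)=3 [2,4)=2 [4,6)=4 [8,10)=6 [10,12)=5 [12,14)=8 [14,16)=3

i=0 t=2 v=2: → [2,4); WM=1
i=1 t=1 v=3: → [0,2); WM=1
i=2 t=5 v=4: → [4,6); WM=4; [0,2) fires=3 [2,4) fires=2
i=3 t=8 v=4: → [8,10); WM=7; [4,6) fires=4
i=4 t=8 v=6: → [8,10); WM=7
i=5 t=11 v=5: → [10,12); WM=10; [8,10) fires=6
i=6 t=12 v=1: → [12,14); WM=11
i=7 t=2 v=7: DROP (t<11-1); WM=11
i=8 t=12 v=5: → [12,14); WM=11
i=9 t=12 v=8: → [12,14); WM=11
i=10 t=13 v=8: → [12,14); WM=12; [10,12) fires=5
i=11 t=13 v=5: → [12,14); WM=12
i=12 t=14 v=3: → [14,16); WM=13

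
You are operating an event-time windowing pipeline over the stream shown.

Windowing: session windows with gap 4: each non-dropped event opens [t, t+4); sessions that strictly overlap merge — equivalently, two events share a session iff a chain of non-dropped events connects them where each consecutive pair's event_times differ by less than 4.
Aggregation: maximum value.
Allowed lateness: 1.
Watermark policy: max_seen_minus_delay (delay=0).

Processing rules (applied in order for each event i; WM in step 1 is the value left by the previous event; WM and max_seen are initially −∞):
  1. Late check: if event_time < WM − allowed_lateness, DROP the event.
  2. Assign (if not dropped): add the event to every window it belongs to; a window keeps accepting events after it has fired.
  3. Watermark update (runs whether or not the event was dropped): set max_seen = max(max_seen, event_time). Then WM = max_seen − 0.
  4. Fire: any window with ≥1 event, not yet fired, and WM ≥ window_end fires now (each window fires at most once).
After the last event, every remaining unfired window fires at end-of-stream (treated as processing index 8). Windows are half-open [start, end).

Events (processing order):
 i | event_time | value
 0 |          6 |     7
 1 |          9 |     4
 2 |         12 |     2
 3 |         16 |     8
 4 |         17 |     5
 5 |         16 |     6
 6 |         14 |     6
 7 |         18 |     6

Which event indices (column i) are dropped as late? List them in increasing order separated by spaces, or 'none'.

i=0 t=6 v=7: → [6,10); WM=6
i=1 t=9 v=4: → [6,13); WM=9
i=2 t=12 v=2: → [6,16); WM=12
i=3 t=16 v=8: → [16,20); WM=16
i=4 t=17 v=5: → [16,21); WM=17
i=5 t=16 v=6: → [16,21); WM=17
i=6 t=14 v=6: DROP (t<17-1); WM=17
i=7 t=18 v=6: → [16,22); WM=18

6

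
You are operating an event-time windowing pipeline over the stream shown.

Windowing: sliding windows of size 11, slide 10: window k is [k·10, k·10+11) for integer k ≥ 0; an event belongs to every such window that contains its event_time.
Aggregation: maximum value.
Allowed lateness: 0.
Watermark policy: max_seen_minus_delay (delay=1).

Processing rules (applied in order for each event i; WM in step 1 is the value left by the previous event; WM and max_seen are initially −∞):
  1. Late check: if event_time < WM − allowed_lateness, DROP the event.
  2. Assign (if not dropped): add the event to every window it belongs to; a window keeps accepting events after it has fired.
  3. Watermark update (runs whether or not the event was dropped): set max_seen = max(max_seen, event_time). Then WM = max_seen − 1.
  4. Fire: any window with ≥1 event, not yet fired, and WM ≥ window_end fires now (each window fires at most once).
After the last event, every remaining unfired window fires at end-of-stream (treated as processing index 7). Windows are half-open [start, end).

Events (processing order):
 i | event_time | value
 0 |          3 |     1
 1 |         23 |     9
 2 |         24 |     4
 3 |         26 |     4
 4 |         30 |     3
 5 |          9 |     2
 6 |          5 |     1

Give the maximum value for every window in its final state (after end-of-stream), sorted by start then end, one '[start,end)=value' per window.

[0,11)=1 [20,31)=9 [30,41)=3

i=0 t=3 v=1: → [0,11); WM=2
i=1 t=23 v=9: → [20,31); WM=22; [0,11) fires=1
i=2 t=24 v=4: → [20,31); WM=23
i=3 t=26 v=4: → [20,31); WM=25
i=4 t=30 v=3: → [30,41),[20,31); WM=29
i=5 t=9 v=2: DROP (t<29-0); WM=29
i=6 t=5 v=1: DROP (t<29-0); WM=29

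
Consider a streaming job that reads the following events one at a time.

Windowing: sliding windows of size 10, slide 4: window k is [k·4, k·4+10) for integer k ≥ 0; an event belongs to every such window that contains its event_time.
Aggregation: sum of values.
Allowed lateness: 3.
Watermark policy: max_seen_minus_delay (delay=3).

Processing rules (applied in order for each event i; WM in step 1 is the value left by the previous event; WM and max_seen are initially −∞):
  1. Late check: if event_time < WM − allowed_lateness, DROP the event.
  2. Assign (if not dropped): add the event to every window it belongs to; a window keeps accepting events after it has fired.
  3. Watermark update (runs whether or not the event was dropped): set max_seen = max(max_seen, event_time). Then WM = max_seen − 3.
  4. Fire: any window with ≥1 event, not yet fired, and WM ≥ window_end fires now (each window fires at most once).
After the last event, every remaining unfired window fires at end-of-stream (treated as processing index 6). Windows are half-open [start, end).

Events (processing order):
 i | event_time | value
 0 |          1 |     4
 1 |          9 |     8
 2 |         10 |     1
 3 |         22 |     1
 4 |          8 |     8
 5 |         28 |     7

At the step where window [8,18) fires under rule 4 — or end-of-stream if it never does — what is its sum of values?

9

i=0 t=1 v=4: → [0,10); WM=-2
i=1 t=9 v=8: → [8,18),[4,14),[0,10); WM=6
i=2 t=10 v=1: → [8,18),[4,14); WM=7
i=3 t=22 v=1: → [20,30),[16,26); WM=19; [0,10) fires=12 [4,14) fires=9 [8,18) fires=9
i=4 t=8 v=8: DROP (t<19-3); WM=19
i=5 t=28 v=7: → [28,38),[24,34),[20,30); WM=25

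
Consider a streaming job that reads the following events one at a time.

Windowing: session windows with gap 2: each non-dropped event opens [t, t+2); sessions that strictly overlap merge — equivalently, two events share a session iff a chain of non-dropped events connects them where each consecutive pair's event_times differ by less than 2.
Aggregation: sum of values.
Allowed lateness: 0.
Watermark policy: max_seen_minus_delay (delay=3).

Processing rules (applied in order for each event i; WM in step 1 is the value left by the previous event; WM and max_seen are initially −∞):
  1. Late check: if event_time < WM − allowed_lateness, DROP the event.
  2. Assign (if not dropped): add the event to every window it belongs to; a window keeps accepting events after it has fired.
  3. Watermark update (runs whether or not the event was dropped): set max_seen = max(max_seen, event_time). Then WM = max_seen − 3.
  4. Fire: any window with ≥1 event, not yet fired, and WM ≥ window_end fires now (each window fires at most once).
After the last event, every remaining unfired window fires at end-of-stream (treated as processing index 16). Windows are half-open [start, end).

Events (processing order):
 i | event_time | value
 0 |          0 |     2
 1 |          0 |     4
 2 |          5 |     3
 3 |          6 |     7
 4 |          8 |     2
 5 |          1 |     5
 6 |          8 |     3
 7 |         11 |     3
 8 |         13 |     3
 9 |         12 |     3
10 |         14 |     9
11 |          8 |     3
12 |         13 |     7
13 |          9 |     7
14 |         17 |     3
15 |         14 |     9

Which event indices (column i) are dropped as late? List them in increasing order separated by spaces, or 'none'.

i=0 t=0 v=2: → [0,2); WM=-3
i=1 t=0 v=4: → [0,2); WM=-3
i=2 t=5 v=3: → [5,7); WM=2
i=3 t=6 v=7: → [5,8); WM=3
i=4 t=8 v=2: → [8,10); WM=5
i=5 t=1 v=5: DROP (t<5-0); WM=5
i=6 t=8 v=3: → [8,10); WM=5
i=7 t=11 v=3: → [11,13); WM=8
i=8 t=13 v=3: → [13,15); WM=10
i=9 t=12 v=3: → [11,15); WM=10
i=10 t=14 v=9: → [11,16); WM=11
i=11 t=8 v=3: DROP (t<11-0); WM=11
i=12 t=13 v=7: → [11,16); WM=11
i=13 t=9 v=7: DROP (t<11-0); WM=11
i=14 t=17 v=3: → [17,19); WM=14
i=15 t=14 v=9: → [11,16); WM=14

5 11 13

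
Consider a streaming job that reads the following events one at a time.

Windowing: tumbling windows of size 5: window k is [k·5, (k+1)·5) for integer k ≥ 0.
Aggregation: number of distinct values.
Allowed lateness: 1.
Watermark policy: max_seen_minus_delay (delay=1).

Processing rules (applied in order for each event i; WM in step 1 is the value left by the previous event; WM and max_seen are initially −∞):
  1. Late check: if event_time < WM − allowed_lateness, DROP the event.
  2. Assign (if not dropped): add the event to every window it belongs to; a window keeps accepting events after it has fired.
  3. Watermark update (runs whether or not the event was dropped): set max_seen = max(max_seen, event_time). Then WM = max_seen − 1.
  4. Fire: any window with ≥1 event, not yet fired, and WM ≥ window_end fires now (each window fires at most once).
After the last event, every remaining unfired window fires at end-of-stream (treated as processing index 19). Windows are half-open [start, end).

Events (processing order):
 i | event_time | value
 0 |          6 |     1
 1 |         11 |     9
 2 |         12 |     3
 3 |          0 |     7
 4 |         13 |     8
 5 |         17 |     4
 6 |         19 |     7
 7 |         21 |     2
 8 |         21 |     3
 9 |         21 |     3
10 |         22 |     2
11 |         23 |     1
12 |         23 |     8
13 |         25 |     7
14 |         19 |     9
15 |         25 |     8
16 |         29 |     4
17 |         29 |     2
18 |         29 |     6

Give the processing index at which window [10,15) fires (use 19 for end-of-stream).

i=0 t=6 v=1: → [5,10); WM=5
i=1 t=11 v=9: → [10,15); WM=10; [5,10) fires=1
i=2 t=12 v=3: → [10,15); WM=11
i=3 t=0 v=7: DROP (t<11-1); WM=11
i=4 t=13 v=8: → [10,15); WM=12
i=5 t=17 v=4: → [15,20); WM=16; [10,15) fires=3
i=6 t=19 v=7: → [15,20); WM=18
i=7 t=21 v=2: → [20,25); WM=20; [15,20) fires=2
i=8 t=21 v=3: → [20,25); WM=20
i=9 t=21 v=3: → [20,25); WM=20
i=10 t=22 v=2: → [20,25); WM=21
i=11 t=23 v=1: → [20,25); WM=22
i=12 t=23 v=8: → [20,25); WM=22
i=13 t=25 v=7: → [25,30); WM=24
i=14 t=19 v=9: DROP (t<24-1); WM=24
i=15 t=25 v=8: → [25,30); WM=24
i=16 t=29 v=4: → [25,30); WM=28; [20,25) fires=4
i=17 t=29 v=2: → [25,30); WM=28
i=18 t=29 v=6: → [25,30); WM=28

5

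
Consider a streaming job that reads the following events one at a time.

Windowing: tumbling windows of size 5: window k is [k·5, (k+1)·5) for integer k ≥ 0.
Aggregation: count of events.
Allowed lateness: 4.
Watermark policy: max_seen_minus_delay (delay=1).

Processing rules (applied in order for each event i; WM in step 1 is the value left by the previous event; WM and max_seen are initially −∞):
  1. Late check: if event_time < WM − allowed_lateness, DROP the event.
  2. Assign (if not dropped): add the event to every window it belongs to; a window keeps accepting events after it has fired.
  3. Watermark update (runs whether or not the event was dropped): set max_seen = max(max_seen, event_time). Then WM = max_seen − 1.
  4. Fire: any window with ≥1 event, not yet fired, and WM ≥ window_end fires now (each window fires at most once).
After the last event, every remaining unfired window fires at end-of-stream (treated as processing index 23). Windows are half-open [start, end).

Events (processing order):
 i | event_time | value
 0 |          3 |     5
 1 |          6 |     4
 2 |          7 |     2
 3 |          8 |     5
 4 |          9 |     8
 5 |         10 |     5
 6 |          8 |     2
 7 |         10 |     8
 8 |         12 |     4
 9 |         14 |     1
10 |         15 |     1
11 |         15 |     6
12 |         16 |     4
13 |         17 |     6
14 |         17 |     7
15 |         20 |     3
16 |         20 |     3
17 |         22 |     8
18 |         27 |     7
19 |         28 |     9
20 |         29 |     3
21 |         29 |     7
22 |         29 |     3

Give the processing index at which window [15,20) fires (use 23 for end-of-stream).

17

i=0 t=3 v=5: → [0,5); WM=2
i=1 t=6 v=4: → [5,10); WM=5; [0,5) fires=1
i=2 t=7 v=2: → [5,10); WM=6
i=3 t=8 v=5: → [5,10); WM=7
i=4 t=9 v=8: → [5,10); WM=8
i=5 t=10 v=5: → [10,15); WM=9
i=6 t=8 v=2: → [5,10); WM=9
i=7 t=10 v=8: → [10,15); WM=9
i=8 t=12 v=4: → [10,15); WM=11; [5,10) fires=5
i=9 t=14 v=1: → [10,15); WM=13
i=10 t=15 v=1: → [15,20); WM=14
i=11 t=15 v=6: → [15,20); WM=14
i=12 t=16 v=4: → [15,20); WM=15; [10,15) fires=4
i=13 t=17 v=6: → [15,20); WM=16
i=14 t=17 v=7: → [15,20); WM=16
i=15 t=20 v=3: → [20,25); WM=19
i=16 t=20 v=3: → [20,25); WM=19
i=17 t=22 v=8: → [20,25); WM=21; [15,20) fires=5
i=18 t=27 v=7: → [25,30); WM=26; [20,25) fires=3
i=19 t=28 v=9: → [25,30); WM=27
i=20 t=29 v=3: → [25,30); WM=28
i=21 t=29 v=7: → [25,30); WM=28
i=22 t=29 v=3: → [25,30); WM=28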